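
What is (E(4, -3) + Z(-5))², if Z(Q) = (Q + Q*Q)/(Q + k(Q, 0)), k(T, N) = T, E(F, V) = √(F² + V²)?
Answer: 9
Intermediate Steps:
Z(Q) = (Q + Q²)/(2*Q) (Z(Q) = (Q + Q*Q)/(Q + Q) = (Q + Q²)/((2*Q)) = (Q + Q²)*(1/(2*Q)) = (Q + Q²)/(2*Q))
(E(4, -3) + Z(-5))² = (√(4² + (-3)²) + (½ + (½)*(-5)))² = (√(16 + 9) + (½ - 5/2))² = (√25 - 2)² = (5 - 2)² = 3² = 9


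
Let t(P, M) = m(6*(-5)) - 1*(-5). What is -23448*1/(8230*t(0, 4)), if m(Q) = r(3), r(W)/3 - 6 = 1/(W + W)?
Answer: -23448/193405 ≈ -0.12124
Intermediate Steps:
r(W) = 18 + 3/(2*W) (r(W) = 18 + 3/(W + W) = 18 + 3/((2*W)) = 18 + 3*(1/(2*W)) = 18 + 3/(2*W))
m(Q) = 37/2 (m(Q) = 18 + (3/2)/3 = 18 + (3/2)*(⅓) = 18 + ½ = 37/2)
t(P, M) = 47/2 (t(P, M) = 37/2 - 1*(-5) = 37/2 + 5 = 47/2)
-23448*1/(8230*t(0, 4)) = -23448/((47/2)*8230) = -23448/193405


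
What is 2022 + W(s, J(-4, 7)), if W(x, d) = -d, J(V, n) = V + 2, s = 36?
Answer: 2024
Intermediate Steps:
J(V, n) = 2 + V
2022 + W(s, J(-4, 7)) = 2022 - (2 - 4) = 2022 - 1*(-2) = 2022 + 2 = 2024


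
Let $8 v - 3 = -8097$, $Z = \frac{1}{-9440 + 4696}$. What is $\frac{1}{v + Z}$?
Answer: $- \frac{4744}{4799743} \approx -0.00098839$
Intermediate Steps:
$Z = - \frac{1}{4744}$ ($Z = \frac{1}{-4744} = - \frac{1}{4744} \approx -0.00021079$)
$v = - \frac{4047}{4}$ ($v = \frac{3}{8} + \frac{1}{8} \left(-8097\right) = \frac{3}{8} - \frac{8097}{8} = - \frac{4047}{4} \approx -1011.8$)
$\frac{1}{v + Z} = \frac{1}{- \frac{4047}{4} - \frac{1}{4744}} = \frac{1}{- \frac{4799743}{4744}} = - \frac{4744}{4799743}$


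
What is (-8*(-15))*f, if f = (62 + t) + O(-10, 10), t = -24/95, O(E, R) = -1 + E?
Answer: 115704/19 ≈ 6089.7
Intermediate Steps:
t = -24/95 (t = -24*1/95 = -24/95 ≈ -0.25263)
f = 4821/95 (f = (62 - 24/95) + (-1 - 10) = 5866/95 - 11 = 4821/95 ≈ 50.747)
(-8*(-15))*f = -8*(-15)*(4821/95) = 120*(4821/95) = 115704/19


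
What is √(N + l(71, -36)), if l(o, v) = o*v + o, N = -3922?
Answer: I*√6407 ≈ 80.044*I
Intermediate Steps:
l(o, v) = o + o*v
√(N + l(71, -36)) = √(-3922 + 71*(1 - 36)) = √(-3922 + 71*(-35)) = √(-3922 - 2485) = √(-6407) = I*√6407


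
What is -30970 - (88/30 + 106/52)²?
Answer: -4714296721/152100 ≈ -30995.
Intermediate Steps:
-30970 - (88/30 + 106/52)² = -30970 - (88*(1/30) + 106*(1/52))² = -30970 - (44/15 + 53/26)² = -30970 - (1939/390)² = -30970 - 1*3759721/152100 = -30970 - 3759721/152100 = -4714296721/152100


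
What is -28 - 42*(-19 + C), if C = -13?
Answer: 1316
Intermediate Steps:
-28 - 42*(-19 + C) = -28 - 42*(-19 - 13) = -28 - 42*(-32) = -28 + 1344 = 1316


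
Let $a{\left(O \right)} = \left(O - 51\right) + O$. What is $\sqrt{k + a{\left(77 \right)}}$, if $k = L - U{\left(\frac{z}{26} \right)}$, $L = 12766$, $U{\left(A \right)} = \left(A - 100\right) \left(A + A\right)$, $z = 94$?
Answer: $\frac{\sqrt{2292643}}{13} \approx 116.47$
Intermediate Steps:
$U{\left(A \right)} = 2 A \left(-100 + A\right)$ ($U{\left(A \right)} = \left(-100 + A\right) 2 A = 2 A \left(-100 + A\right)$)
$a{\left(O \right)} = -51 + 2 O$ ($a{\left(O \right)} = \left(-51 + O\right) + O = -51 + 2 O$)
$k = \frac{2275236}{169}$ ($k = 12766 - 2 \cdot \frac{94}{26} \left(-100 + \frac{94}{26}\right) = 12766 - 2 \cdot 94 \cdot \frac{1}{26} \left(-100 + 94 \cdot \frac{1}{26}\right) = 12766 - 2 \cdot \frac{47}{13} \left(-100 + \frac{47}{13}\right) = 12766 - 2 \cdot \frac{47}{13} \left(- \frac{1253}{13}\right) = 12766 - - \frac{117782}{169} = 12766 + \frac{117782}{169} = \frac{2275236}{169} \approx 13463.0$)
$\sqrt{k + a{\left(77 \right)}} = \sqrt{\frac{2275236}{169} + \left(-51 + 2 \cdot 77\right)} = \sqrt{\frac{2275236}{169} + \left(-51 + 154\right)} = \sqrt{\frac{2275236}{169} + 103} = \sqrt{\frac{2292643}{169}} = \frac{\sqrt{2292643}}{13}$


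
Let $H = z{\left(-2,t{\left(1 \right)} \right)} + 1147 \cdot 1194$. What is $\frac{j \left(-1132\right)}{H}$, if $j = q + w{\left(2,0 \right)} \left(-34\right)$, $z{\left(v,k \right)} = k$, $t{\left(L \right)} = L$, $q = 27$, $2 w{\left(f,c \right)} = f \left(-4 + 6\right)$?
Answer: $\frac{46412}{1369519} \approx 0.033889$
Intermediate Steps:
$w{\left(f,c \right)} = f$ ($w{\left(f,c \right)} = \frac{f \left(-4 + 6\right)}{2} = \frac{f 2}{2} = \frac{2 f}{2} = f$)
$H = 1369519$ ($H = 1 + 1147 \cdot 1194 = 1 + 1369518 = 1369519$)
$j = -41$ ($j = 27 + 2 \left(-34\right) = 27 - 68 = -41$)
$\frac{j \left(-1132\right)}{H} = \frac{\left(-41\right) \left(-1132\right)}{1369519} = 46412 \cdot \frac{1}{1369519} = \frac{46412}{1369519}$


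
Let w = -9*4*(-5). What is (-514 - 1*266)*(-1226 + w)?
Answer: 815880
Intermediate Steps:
w = 180 (w = -36*(-5) = 180)
(-514 - 1*266)*(-1226 + w) = (-514 - 1*266)*(-1226 + 180) = (-514 - 266)*(-1046) = -780*(-1046) = 815880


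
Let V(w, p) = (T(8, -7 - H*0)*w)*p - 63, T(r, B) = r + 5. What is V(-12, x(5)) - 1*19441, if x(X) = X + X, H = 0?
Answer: -21064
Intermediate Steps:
x(X) = 2*X
T(r, B) = 5 + r
V(w, p) = -63 + 13*p*w (V(w, p) = ((5 + 8)*w)*p - 63 = (13*w)*p - 63 = 13*p*w - 63 = -63 + 13*p*w)
V(-12, x(5)) - 1*19441 = (-63 + 13*(2*5)*(-12)) - 1*19441 = (-63 + 13*10*(-12)) - 19441 = (-63 - 1560) - 19441 = -1623 - 19441 = -21064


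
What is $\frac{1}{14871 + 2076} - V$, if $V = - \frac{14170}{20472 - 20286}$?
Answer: $\frac{40023196}{525357} \approx 76.183$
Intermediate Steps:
$V = - \frac{7085}{93}$ ($V = - \frac{14170}{186} = \left(-14170\right) \frac{1}{186} = - \frac{7085}{93} \approx -76.183$)
$\frac{1}{14871 + 2076} - V = \frac{1}{14871 + 2076} - - \frac{7085}{93} = \frac{1}{16947} + \frac{7085}{93} = \frac{40023196}{525357}$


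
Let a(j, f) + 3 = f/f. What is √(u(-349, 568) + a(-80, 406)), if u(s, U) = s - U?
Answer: I*√919 ≈ 30.315*I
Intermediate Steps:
a(j, f) = -2 (a(j, f) = -3 + f/f = -3 + 1 = -2)
√(u(-349, 568) + a(-80, 406)) = √((-349 - 1*568) - 2) = √((-349 - 568) - 2) = √(-917 - 2) = √(-919) = I*√919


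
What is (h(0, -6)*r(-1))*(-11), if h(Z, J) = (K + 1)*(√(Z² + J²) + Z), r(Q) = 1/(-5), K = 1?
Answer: 132/5 ≈ 26.400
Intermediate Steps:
r(Q) = -⅕
h(Z, J) = 2*Z + 2*√(J² + Z²) (h(Z, J) = (1 + 1)*(√(Z² + J²) + Z) = 2*(√(J² + Z²) + Z) = 2*(Z + √(J² + Z²)) = 2*Z + 2*√(J² + Z²))
(h(0, -6)*r(-1))*(-11) = ((2*0 + 2*√((-6)² + 0²))*(-⅕))*(-11) = ((0 + 2*√(36 + 0))*(-⅕))*(-11) = ((0 + 2*√36)*(-⅕))*(-11) = ((0 + 2*6)*(-⅕))*(-11) = ((0 + 12)*(-⅕))*(-11) = (12*(-⅕))*(-11) = -12/5*(-11) = 132/5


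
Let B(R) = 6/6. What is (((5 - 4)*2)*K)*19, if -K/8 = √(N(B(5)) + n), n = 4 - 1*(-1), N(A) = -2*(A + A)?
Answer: -304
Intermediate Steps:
B(R) = 1 (B(R) = 6*(⅙) = 1)
N(A) = -4*A
n = 5 (n = 4 + 1 = 5)
K = -8 (K = -8*√(-4*1 + 5) = -8*√(-4 + 5) = -8*√1 = -8*1 = -8)
(((5 - 4)*2)*K)*19 = (((5 - 4)*2)*(-8))*19 = ((1*2)*(-8))*19 = (2*(-8))*19 = -16*19 = -304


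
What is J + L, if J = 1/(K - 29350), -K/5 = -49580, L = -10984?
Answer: -2400553199/218550 ≈ -10984.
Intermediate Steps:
K = 247900 (K = -5*(-49580) = 247900)
J = 1/218550 (J = 1/(247900 - 29350) = 1/218550 ≈ 4.5756e-6)
J + L = 1/218550 - 10984 = -2400553199/218550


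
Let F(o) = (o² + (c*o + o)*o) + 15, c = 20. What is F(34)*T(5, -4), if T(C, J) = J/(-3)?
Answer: 101788/3 ≈ 33929.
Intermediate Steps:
T(C, J) = -J/3 (T(C, J) = J*(-⅓) = -J/3)
F(o) = 15 + 22*o² (F(o) = (o² + (20*o + o)*o) + 15 = (o² + (21*o)*o) + 15 = (o² + 21*o²) + 15 = 22*o² + 15 = 15 + 22*o²)
F(34)*T(5, -4) = (15 + 22*34²)*(-⅓*(-4)) = (15 + 22*1156)*(4/3) = (15 + 25432)*(4/3) = 25447*(4/3) = 101788/3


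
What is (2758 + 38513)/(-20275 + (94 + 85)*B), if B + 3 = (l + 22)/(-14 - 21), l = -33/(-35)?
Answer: -50556975/25638437 ≈ -1.9719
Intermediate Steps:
l = 33/35 (l = -33*(-1/35) = 33/35 ≈ 0.94286)
B = -4478/1225 (B = -3 + (33/35 + 22)/(-14 - 21) = -3 + (803/35)/(-35) = -3 + (803/35)*(-1/35) = -3 - 803/1225 = -4478/1225 ≈ -3.6555)
(2758 + 38513)/(-20275 + (94 + 85)*B) = (2758 + 38513)/(-20275 + (94 + 85)*(-4478/1225)) = 41271/(-20275 + 179*(-4478/1225)) = 41271/(-20275 - 801562/1225) = 41271/(-25638437/1225) = 41271*(-1225/25638437) = -50556975/25638437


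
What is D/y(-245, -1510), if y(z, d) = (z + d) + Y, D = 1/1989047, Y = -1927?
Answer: -1/7323671054 ≈ -1.3654e-10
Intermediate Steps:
D = 1/1989047 ≈ 5.0275e-7
y(z, d) = -1927 + d + z (y(z, d) = (z + d) - 1927 = (d + z) - 1927 = -1927 + d + z)
D/y(-245, -1510) = 1/(1989047*(-1927 - 1510 - 245)) = (1/1989047)/(-3682) = (1/1989047)*(-1/3682) = -1/7323671054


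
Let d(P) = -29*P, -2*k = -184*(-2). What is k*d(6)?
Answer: 32016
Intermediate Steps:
k = -184 (k = -(-92)*(-2) = -1/2*368 = -184)
k*d(6) = -(-5336)*6 = -184*(-174) = 32016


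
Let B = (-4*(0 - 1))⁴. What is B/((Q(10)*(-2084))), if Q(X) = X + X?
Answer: -16/2605 ≈ -0.0061420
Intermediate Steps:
Q(X) = 2*X
B = 256 (B = (-4*(-1))⁴ = 4⁴ = 256)
B/((Q(10)*(-2084))) = 256/(((2*10)*(-2084))) = 256/((20*(-2084))) = 256/(-41680) = 256*(-1/41680) = -16/2605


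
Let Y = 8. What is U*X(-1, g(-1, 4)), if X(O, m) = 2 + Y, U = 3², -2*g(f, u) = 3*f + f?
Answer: 90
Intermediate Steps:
g(f, u) = -2*f (g(f, u) = -(3*f + f)/2 = -2*f)
U = 9
X(O, m) = 10 (X(O, m) = 2 + 8 = 10)
U*X(-1, g(-1, 4)) = 9*10 = 90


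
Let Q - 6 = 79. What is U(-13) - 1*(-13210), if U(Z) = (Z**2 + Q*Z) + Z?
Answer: 12261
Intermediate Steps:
Q = 85 (Q = 6 + 79 = 85)
U(Z) = Z**2 + 86*Z (U(Z) = (Z**2 + 85*Z) + Z = Z**2 + 86*Z)
U(-13) - 1*(-13210) = -13*(86 - 13) - 1*(-13210) = -13*73 + 13210 = -949 + 13210 = 12261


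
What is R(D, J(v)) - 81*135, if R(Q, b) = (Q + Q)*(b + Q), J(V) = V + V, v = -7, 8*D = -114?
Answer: -81039/8 ≈ -10130.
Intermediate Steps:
D = -57/4 (D = (1/8)*(-114) = -57/4 ≈ -14.250)
J(V) = 2*V
R(Q, b) = 2*Q*(Q + b) (R(Q, b) = (2*Q)*(Q + b) = 2*Q*(Q + b))
R(D, J(v)) - 81*135 = 2*(-57/4)*(-57/4 + 2*(-7)) - 81*135 = 2*(-57/4)*(-57/4 - 14) - 10935 = 2*(-57/4)*(-113/4) - 10935 = 6441/8 - 10935 = -81039/8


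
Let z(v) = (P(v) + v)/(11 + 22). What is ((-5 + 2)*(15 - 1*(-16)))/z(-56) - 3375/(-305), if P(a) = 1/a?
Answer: 12601179/191357 ≈ 65.852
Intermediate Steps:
z(v) = v/33 + 1/(33*v) (z(v) = (1/v + v)/(11 + 22) = (v + 1/v)/33 = (v + 1/v)*(1/33) = v/33 + 1/(33*v))
((-5 + 2)*(15 - 1*(-16)))/z(-56) - 3375/(-305) = ((-5 + 2)*(15 - 1*(-16)))/(((1/33)*(1 + (-56)²)/(-56))) - 3375/(-305) = (-3*(15 + 16))/(((1/33)*(-1/56)*(1 + 3136))) - 3375*(-1/305) = (-3*31)/(((1/33)*(-1/56)*3137)) + 675/61 = -93/(-3137/1848) + 675/61 = -93*(-1848/3137) + 675/61 = 171864/3137 + 675/61 = 12601179/191357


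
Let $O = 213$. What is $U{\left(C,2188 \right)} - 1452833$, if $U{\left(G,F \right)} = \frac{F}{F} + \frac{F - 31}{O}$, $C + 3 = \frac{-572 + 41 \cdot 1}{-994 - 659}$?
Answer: $- \frac{103150353}{71} \approx -1.4528 \cdot 10^{6}$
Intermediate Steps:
$C = - \frac{1476}{551}$ ($C = -3 + \frac{-572 + 41 \cdot 1}{-994 - 659} = -3 + \frac{-572 + 41}{-1653} = -3 - - \frac{177}{551} = -3 + \frac{177}{551} = - \frac{1476}{551} \approx -2.6788$)
$U{\left(G,F \right)} = \frac{182}{213} + \frac{F}{213}$ ($U{\left(G,F \right)} = \frac{F}{F} + \frac{F - 31}{213} = 1 + \left(-31 + F\right) \frac{1}{213} = 1 + \left(- \frac{31}{213} + \frac{F}{213}\right) = \frac{182}{213} + \frac{F}{213}$)
$U{\left(C,2188 \right)} - 1452833 = \left(\frac{182}{213} + \frac{1}{213} \cdot 2188\right) - 1452833 = \left(\frac{182}{213} + \frac{2188}{213}\right) - 1452833 = \frac{790}{71} - 1452833 = - \frac{103150353}{71}$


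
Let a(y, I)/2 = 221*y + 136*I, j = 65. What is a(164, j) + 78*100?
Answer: 97968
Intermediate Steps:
a(y, I) = 272*I + 442*y (a(y, I) = 2*(221*y + 136*I) = 2*(136*I + 221*y) = 272*I + 442*y)
a(164, j) + 78*100 = (272*65 + 442*164) + 78*100 = (17680 + 72488) + 7800 = 90168 + 7800 = 97968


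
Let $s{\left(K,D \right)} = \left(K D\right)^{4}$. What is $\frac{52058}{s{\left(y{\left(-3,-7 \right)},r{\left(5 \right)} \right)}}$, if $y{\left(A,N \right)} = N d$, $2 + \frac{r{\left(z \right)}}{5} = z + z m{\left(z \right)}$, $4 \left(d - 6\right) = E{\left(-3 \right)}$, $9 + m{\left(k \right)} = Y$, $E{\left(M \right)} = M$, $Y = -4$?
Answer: $\frac{832928}{269523185956250625} \approx 3.0904 \cdot 10^{-12}$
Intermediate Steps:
$m{\left(k \right)} = -13$ ($m{\left(k \right)} = -9 - 4 = -13$)
$d = \frac{21}{4}$ ($d = 6 + \frac{1}{4} \left(-3\right) = 6 - \frac{3}{4} = \frac{21}{4} \approx 5.25$)
$r{\left(z \right)} = -10 - 60 z$ ($r{\left(z \right)} = -10 + 5 \left(z + z \left(-13\right)\right) = -10 + 5 \left(z - 13 z\right) = -10 + 5 \left(- 12 z\right) = -10 - 60 z$)
$y{\left(A,N \right)} = \frac{21 N}{4}$ ($y{\left(A,N \right)} = N \frac{21}{4} = \frac{21 N}{4}$)
$s{\left(K,D \right)} = D^{4} K^{4}$ ($s{\left(K,D \right)} = \left(D K\right)^{4} = D^{4} K^{4}$)
$\frac{52058}{s{\left(y{\left(-3,-7 \right)},r{\left(5 \right)} \right)}} = \frac{52058}{\left(-10 - 300\right)^{4} \left(\frac{21}{4} \left(-7\right)\right)^{4}} = \frac{52058}{\left(-10 - 300\right)^{4} \left(- \frac{147}{4}\right)^{4}} = \frac{52058}{\left(-310\right)^{4} \cdot \frac{466948881}{256}} = \frac{52058}{9235210000 \cdot \frac{466948881}{256}} = \frac{52058}{\frac{269523185956250625}{16}} = 52058 \cdot \frac{16}{269523185956250625} = \frac{832928}{269523185956250625}$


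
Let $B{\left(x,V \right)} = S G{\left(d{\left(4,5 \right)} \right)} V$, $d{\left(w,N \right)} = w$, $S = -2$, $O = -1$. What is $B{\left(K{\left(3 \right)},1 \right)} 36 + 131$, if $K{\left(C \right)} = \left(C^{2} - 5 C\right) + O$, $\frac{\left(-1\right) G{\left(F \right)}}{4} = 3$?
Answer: $995$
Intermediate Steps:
$G{\left(F \right)} = -12$ ($G{\left(F \right)} = \left(-4\right) 3 = -12$)
$K{\left(C \right)} = -1 + C^{2} - 5 C$ ($K{\left(C \right)} = \left(C^{2} - 5 C\right) - 1 = -1 + C^{2} - 5 C$)
$B{\left(x,V \right)} = 24 V$ ($B{\left(x,V \right)} = \left(-2\right) \left(-12\right) V = 24 V$)
$B{\left(K{\left(3 \right)},1 \right)} 36 + 131 = 24 \cdot 1 \cdot 36 + 131 = 24 \cdot 36 + 131 = 864 + 131 = 995$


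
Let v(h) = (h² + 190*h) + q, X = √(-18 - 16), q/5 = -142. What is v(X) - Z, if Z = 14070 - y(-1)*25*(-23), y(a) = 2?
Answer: -15964 + 190*I*√34 ≈ -15964.0 + 1107.9*I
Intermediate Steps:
q = -710 (q = 5*(-142) = -710)
X = I*√34 (X = √(-34) = I*√34 ≈ 5.8309*I)
v(h) = -710 + h² + 190*h (v(h) = (h² + 190*h) - 710 = -710 + h² + 190*h)
Z = 15220 (Z = 14070 - 2*25*(-23) = 14070 - 50*(-23) = 14070 - 1*(-1150) = 14070 + 1150 = 15220)
v(X) - Z = (-710 + (I*√34)² + 190*(I*√34)) - 1*15220 = (-710 - 34 + 190*I*√34) - 15220 = (-744 + 190*I*√34) - 15220 = -15964 + 190*I*√34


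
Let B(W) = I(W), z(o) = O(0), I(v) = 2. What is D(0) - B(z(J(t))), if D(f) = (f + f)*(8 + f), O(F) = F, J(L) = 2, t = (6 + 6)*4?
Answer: -2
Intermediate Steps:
t = 48 (t = 12*4 = 48)
z(o) = 0
D(f) = 2*f*(8 + f) (D(f) = (2*f)*(8 + f) = 2*f*(8 + f))
B(W) = 2
D(0) - B(z(J(t))) = 2*0*(8 + 0) - 1*2 = 2*0*8 - 2 = 0 - 2 = -2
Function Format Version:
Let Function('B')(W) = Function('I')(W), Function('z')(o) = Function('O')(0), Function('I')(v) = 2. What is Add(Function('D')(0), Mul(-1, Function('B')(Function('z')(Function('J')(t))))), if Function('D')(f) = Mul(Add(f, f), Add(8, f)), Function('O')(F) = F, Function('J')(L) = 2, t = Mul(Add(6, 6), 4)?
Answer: -2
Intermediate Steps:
t = 48 (t = Mul(12, 4) = 48)
Function('z')(o) = 0
Function('D')(f) = Mul(2, f, Add(8, f)) (Function('D')(f) = Mul(Mul(2, f), Add(8, f)) = Mul(2, f, Add(8, f)))
Function('B')(W) = 2
Add(Function('D')(0), Mul(-1, Function('B')(Function('z')(Function('J')(t))))) = Add(Mul(2, 0, Add(8, 0)), Mul(-1, 2)) = Add(Mul(2, 0, 8), -2) = Add(0, -2) = -2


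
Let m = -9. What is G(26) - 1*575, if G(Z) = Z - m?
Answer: -540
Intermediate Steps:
G(Z) = 9 + Z (G(Z) = Z - 1*(-9) = Z + 9 = 9 + Z)
G(26) - 1*575 = (9 + 26) - 1*575 = 35 - 575 = -540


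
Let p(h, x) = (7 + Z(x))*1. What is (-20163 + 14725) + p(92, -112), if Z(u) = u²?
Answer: 7113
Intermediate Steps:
p(h, x) = 7 + x² (p(h, x) = (7 + x²)*1 = 7 + x²)
(-20163 + 14725) + p(92, -112) = (-20163 + 14725) + (7 + (-112)²) = -5438 + (7 + 12544) = -5438 + 12551 = 7113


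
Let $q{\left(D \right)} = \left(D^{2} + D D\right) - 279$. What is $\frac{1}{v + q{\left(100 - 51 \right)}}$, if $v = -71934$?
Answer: $- \frac{1}{67411} \approx -1.4834 \cdot 10^{-5}$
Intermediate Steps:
$q{\left(D \right)} = -279 + 2 D^{2}$ ($q{\left(D \right)} = \left(D^{2} + D^{2}\right) - 279 = 2 D^{2} - 279 = -279 + 2 D^{2}$)
$\frac{1}{v + q{\left(100 - 51 \right)}} = \frac{1}{-71934 - \left(279 - 2 \left(100 - 51\right)^{2}\right)} = \frac{1}{-71934 - \left(279 - 2 \cdot 49^{2}\right)} = \frac{1}{-71934 + \left(-279 + 2 \cdot 2401\right)} = \frac{1}{-71934 + \left(-279 + 4802\right)} = \frac{1}{-71934 + 4523} = \frac{1}{-67411} = - \frac{1}{67411}$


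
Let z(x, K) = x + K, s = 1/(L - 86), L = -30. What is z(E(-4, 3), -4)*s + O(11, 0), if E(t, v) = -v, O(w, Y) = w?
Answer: 1283/116 ≈ 11.060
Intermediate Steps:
s = -1/116 (s = 1/(-30 - 86) = 1/(-116) = -1/116 ≈ -0.0086207)
z(x, K) = K + x
z(E(-4, 3), -4)*s + O(11, 0) = (-4 - 1*3)*(-1/116) + 11 = (-4 - 3)*(-1/116) + 11 = -7*(-1/116) + 11 = 7/116 + 11 = 1283/116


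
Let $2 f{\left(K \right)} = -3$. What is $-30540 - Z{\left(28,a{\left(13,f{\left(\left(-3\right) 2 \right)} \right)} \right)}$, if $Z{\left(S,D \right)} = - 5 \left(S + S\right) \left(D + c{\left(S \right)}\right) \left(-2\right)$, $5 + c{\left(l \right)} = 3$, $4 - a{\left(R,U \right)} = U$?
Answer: $-32500$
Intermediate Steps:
$f{\left(K \right)} = - \frac{3}{2}$ ($f{\left(K \right)} = \frac{1}{2} \left(-3\right) = - \frac{3}{2}$)
$a{\left(R,U \right)} = 4 - U$
$c{\left(l \right)} = -2$ ($c{\left(l \right)} = -5 + 3 = -2$)
$Z{\left(S,D \right)} = 20 S \left(-2 + D\right)$ ($Z{\left(S,D \right)} = - 5 \left(S + S\right) \left(D - 2\right) \left(-2\right) = - 5 \cdot 2 S \left(-2 + D\right) \left(-2\right) = - 10 S \left(-2 + D\right) \left(-2\right) = 20 S \left(-2 + D\right)$)
$-30540 - Z{\left(28,a{\left(13,f{\left(\left(-3\right) 2 \right)} \right)} \right)} = -30540 - 20 \cdot 28 \left(-2 + \left(4 - - \frac{3}{2}\right)\right) = -30540 - 20 \cdot 28 \left(-2 + \left(4 + \frac{3}{2}\right)\right) = -30540 - 20 \cdot 28 \left(-2 + \frac{11}{2}\right) = -30540 - 20 \cdot 28 \cdot \frac{7}{2} = -30540 - 1960 = -32500$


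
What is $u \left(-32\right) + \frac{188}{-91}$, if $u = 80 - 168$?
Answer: $\frac{256068}{91} \approx 2813.9$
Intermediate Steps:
$u = -88$ ($u = 80 - 168 = -88$)
$u \left(-32\right) + \frac{188}{-91} = \left(-88\right) \left(-32\right) + \frac{188}{-91} = 2816 + 188 \left(- \frac{1}{91}\right) = 2816 - \frac{188}{91} = \frac{256068}{91}$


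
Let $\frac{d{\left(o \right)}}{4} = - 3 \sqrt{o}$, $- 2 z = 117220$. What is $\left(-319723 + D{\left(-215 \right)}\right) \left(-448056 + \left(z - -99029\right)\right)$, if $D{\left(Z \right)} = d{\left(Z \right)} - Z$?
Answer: $130243282596 + 4891644 i \sqrt{215} \approx 1.3024 \cdot 10^{11} + 7.1726 \cdot 10^{7} i$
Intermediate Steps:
$z = -58610$ ($z = \left(- \frac{1}{2}\right) 117220 = -58610$)
$d{\left(o \right)} = - 12 \sqrt{o}$ ($d{\left(o \right)} = 4 \left(- 3 \sqrt{o}\right) = - 12 \sqrt{o}$)
$D{\left(Z \right)} = - Z - 12 \sqrt{Z}$ ($D{\left(Z \right)} = - 12 \sqrt{Z} - Z = - Z - 12 \sqrt{Z}$)
$\left(-319723 + D{\left(-215 \right)}\right) \left(-448056 + \left(z - -99029\right)\right) = \left(-319723 - \left(-215 + 12 \sqrt{-215}\right)\right) \left(-448056 - -40419\right) = \left(-319723 + \left(215 - 12 i \sqrt{215}\right)\right) \left(-448056 + \left(-58610 + 99029\right)\right) = \left(-319723 + \left(215 - 12 i \sqrt{215}\right)\right) \left(-448056 + 40419\right) = \left(-319508 - 12 i \sqrt{215}\right) \left(-407637\right) = 130243282596 + 4891644 i \sqrt{215}$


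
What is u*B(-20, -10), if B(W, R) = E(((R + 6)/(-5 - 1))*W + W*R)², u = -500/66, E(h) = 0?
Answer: 0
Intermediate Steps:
u = -250/33 (u = -500*1/66 = -250/33 ≈ -7.5758)
B(W, R) = 0 (B(W, R) = 0² = 0)
u*B(-20, -10) = -250/33*0 = 0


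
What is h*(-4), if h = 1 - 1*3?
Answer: 8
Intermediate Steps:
h = -2 (h = 1 - 3 = -2)
h*(-4) = -2*(-4) = 8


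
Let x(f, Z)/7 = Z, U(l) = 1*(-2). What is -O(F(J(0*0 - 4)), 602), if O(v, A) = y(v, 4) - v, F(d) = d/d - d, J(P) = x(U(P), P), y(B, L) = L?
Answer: 25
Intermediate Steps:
U(l) = -2
x(f, Z) = 7*Z
J(P) = 7*P
F(d) = 1 - d
O(v, A) = 4 - v
-O(F(J(0*0 - 4)), 602) = -(4 - (1 - 7*(0*0 - 4))) = -(4 - (1 - 7*(0 - 4))) = -(4 - (1 - 7*(-4))) = -(4 - (1 - 1*(-28))) = -(4 - (1 + 28)) = -(4 - 1*29) = -(4 - 29) = -1*(-25) = 25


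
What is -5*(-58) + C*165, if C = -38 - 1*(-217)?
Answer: 29825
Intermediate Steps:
C = 179 (C = -38 + 217 = 179)
-5*(-58) + C*165 = -5*(-58) + 179*165 = 290 + 29535 = 29825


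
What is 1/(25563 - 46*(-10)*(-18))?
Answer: 1/17283 ≈ 5.7860e-5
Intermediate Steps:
1/(25563 - 46*(-10)*(-18)) = 1/(25563 + 460*(-18)) = 1/(25563 - 8280) = 1/17283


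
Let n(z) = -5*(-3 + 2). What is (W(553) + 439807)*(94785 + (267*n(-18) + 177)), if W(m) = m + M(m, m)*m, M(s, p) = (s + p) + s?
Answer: 130750814739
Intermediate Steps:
M(s, p) = p + 2*s (M(s, p) = (p + s) + s = p + 2*s)
n(z) = 5 (n(z) = -5*(-1) = 5)
W(m) = m + 3*m² (W(m) = m + (m + 2*m)*m = m + (3*m)*m = m + 3*m²)
(W(553) + 439807)*(94785 + (267*n(-18) + 177)) = (553*(1 + 3*553) + 439807)*(94785 + (267*5 + 177)) = (553*(1 + 1659) + 439807)*(94785 + (1335 + 177)) = (553*1660 + 439807)*(94785 + 1512) = (917980 + 439807)*96297 = 1357787*96297 = 130750814739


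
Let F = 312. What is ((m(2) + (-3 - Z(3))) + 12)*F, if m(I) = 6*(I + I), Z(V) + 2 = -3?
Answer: 11856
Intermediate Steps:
Z(V) = -5 (Z(V) = -2 - 3 = -5)
m(I) = 12*I (m(I) = 6*(2*I) = 12*I)
((m(2) + (-3 - Z(3))) + 12)*F = ((12*2 + (-3 - 1*(-5))) + 12)*312 = ((24 + (-3 + 5)) + 12)*312 = ((24 + 2) + 12)*312 = (26 + 12)*312 = 38*312 = 11856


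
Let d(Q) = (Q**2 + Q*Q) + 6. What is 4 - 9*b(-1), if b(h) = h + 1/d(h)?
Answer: 95/8 ≈ 11.875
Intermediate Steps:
d(Q) = 6 + 2*Q**2 (d(Q) = (Q**2 + Q**2) + 6 = 2*Q**2 + 6 = 6 + 2*Q**2)
b(h) = h + 1/(6 + 2*h**2)
4 - 9*b(-1) = 4 - 9*(1/2 - (3 + (-1)**2))/(3 + (-1)**2) = 4 - 9*(1/2 - (3 + 1))/(3 + 1) = 4 - 9*(1/2 - 1*4)/4 = 4 - 9*(1/2 - 4)/4 = 4 - 9*(-7)/(4*2) = 4 - 9*(-7/8) = 4 + 63/8 = 95/8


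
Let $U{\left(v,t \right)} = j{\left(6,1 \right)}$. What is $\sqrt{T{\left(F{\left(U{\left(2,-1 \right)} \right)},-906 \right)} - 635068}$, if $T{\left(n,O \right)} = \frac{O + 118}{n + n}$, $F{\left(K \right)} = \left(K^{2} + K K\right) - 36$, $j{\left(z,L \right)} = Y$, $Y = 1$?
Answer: $\frac{3 i \sqrt{20392367}}{17} \approx 796.9 i$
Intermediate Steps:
$j{\left(z,L \right)} = 1$
$U{\left(v,t \right)} = 1$
$F{\left(K \right)} = -36 + 2 K^{2}$ ($F{\left(K \right)} = \left(K^{2} + K^{2}\right) - 36 = 2 K^{2} - 36 = -36 + 2 K^{2}$)
$T{\left(n,O \right)} = \frac{118 + O}{2 n}$
$\sqrt{T{\left(F{\left(U{\left(2,-1 \right)} \right)},-906 \right)} - 635068} = \sqrt{\frac{118 - 906}{2 \left(-36 + 2 \cdot 1^{2}\right)} - 635068} = \sqrt{\frac{1}{2} \frac{1}{-36 + 2 \cdot 1} \left(-788\right) - 635068} = \sqrt{\frac{1}{2} \frac{1}{-36 + 2} \left(-788\right) - 635068} = \sqrt{\frac{1}{2} \frac{1}{-34} \left(-788\right) - 635068} = \sqrt{\frac{1}{2} \left(- \frac{1}{34}\right) \left(-788\right) - 635068} = \sqrt{\frac{197}{17} - 635068} = \sqrt{- \frac{10795959}{17}} = \frac{3 i \sqrt{20392367}}{17}$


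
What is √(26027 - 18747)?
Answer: 4*√455 ≈ 85.323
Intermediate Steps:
√(26027 - 18747) = √7280 = 4*√455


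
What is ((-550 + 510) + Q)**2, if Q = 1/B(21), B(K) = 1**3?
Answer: 1521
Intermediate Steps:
B(K) = 1
Q = 1 (Q = 1/1 = 1)
((-550 + 510) + Q)**2 = ((-550 + 510) + 1)**2 = (-40 + 1)**2 = (-39)**2 = 1521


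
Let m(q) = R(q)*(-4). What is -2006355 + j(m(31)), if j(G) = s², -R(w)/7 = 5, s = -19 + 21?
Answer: -2006351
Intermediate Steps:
s = 2
R(w) = -35 (R(w) = -7*5 = -35)
m(q) = 140 (m(q) = -35*(-4) = 140)
j(G) = 4 (j(G) = 2² = 4)
-2006355 + j(m(31)) = -2006355 + 4 = -2006351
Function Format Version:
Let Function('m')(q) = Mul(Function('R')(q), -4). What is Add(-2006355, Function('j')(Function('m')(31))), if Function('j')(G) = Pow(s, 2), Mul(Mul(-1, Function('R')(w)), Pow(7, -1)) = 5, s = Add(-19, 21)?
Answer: -2006351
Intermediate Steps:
s = 2
Function('R')(w) = -35 (Function('R')(w) = Mul(-7, 5) = -35)
Function('m')(q) = 140 (Function('m')(q) = Mul(-35, -4) = 140)
Function('j')(G) = 4 (Function('j')(G) = Pow(2, 2) = 4)
Add(-2006355, Function('j')(Function('m')(31))) = Add(-2006355, 4) = -2006351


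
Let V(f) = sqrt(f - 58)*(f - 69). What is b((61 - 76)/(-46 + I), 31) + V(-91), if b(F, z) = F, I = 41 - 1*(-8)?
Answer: -5 - 160*I*sqrt(149) ≈ -5.0 - 1953.0*I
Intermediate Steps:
I = 49 (I = 41 + 8 = 49)
V(f) = sqrt(-58 + f)*(-69 + f)
b((61 - 76)/(-46 + I), 31) + V(-91) = (61 - 76)/(-46 + 49) + sqrt(-58 - 91)*(-69 - 91) = -15/3 + sqrt(-149)*(-160) = -15*1/3 + (I*sqrt(149))*(-160) = -5 - 160*I*sqrt(149)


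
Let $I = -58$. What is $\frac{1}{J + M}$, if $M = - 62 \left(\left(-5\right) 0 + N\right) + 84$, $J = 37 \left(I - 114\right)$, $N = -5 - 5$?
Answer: $- \frac{1}{5660} \approx -0.00017668$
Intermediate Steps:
$N = -10$ ($N = -5 - 5 = -10$)
$J = -6364$ ($J = 37 \left(-58 - 114\right) = 37 \left(-172\right) = -6364$)
$M = 704$ ($M = - 62 \left(\left(-5\right) 0 - 10\right) + 84 = - 62 \left(0 - 10\right) + 84 = \left(-62\right) \left(-10\right) + 84 = 620 + 84 = 704$)
$\frac{1}{J + M} = \frac{1}{-6364 + 704} = \frac{1}{-5660} = - \frac{1}{5660}$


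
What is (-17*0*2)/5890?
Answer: 0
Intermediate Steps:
(-17*0*2)/5890 = (0*2)*(1/5890) = 0*(1/5890) = 0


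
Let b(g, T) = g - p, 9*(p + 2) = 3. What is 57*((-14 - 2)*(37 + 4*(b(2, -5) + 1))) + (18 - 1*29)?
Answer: -50779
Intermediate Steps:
p = -5/3 (p = -2 + (⅑)*3 = -2 + ⅓ = -5/3 ≈ -1.6667)
b(g, T) = 5/3 + g (b(g, T) = g - 1*(-5/3) = g + 5/3 = 5/3 + g)
57*((-14 - 2)*(37 + 4*(b(2, -5) + 1))) + (18 - 1*29) = 57*((-14 - 2)*(37 + 4*((5/3 + 2) + 1))) + (18 - 1*29) = 57*(-16*(37 + 4*(11/3 + 1))) + (18 - 29) = 57*(-16*(37 + 4*(14/3))) - 11 = 57*(-16*(37 + 56/3)) - 11 = 57*(-16*167/3) - 11 = 57*(-2672/3) - 11 = -50768 - 11 = -50779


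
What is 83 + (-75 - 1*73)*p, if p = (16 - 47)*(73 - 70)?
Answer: 13847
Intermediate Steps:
p = -93 (p = -31*3 = -93)
83 + (-75 - 1*73)*p = 83 + (-75 - 1*73)*(-93) = 83 + (-75 - 73)*(-93) = 83 - 148*(-93) = 83 + 13764 = 13847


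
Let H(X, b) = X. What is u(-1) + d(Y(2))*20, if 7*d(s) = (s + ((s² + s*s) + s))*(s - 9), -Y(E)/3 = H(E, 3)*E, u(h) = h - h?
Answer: -15840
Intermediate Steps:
u(h) = 0
Y(E) = -3*E² (Y(E) = -3*E*E = -3*E²)
d(s) = (-9 + s)*(2*s + 2*s²)/7 (d(s) = ((s + ((s² + s*s) + s))*(s - 9))/7 = ((s + ((s² + s²) + s))*(-9 + s))/7 = ((s + (2*s² + s))*(-9 + s))/7 = ((s + (s + 2*s²))*(-9 + s))/7 = ((2*s + 2*s²)*(-9 + s))/7 = ((-9 + s)*(2*s + 2*s²))/7 = (-9 + s)*(2*s + 2*s²)/7)
u(-1) + d(Y(2))*20 = 0 + (2*(-3*2²)*(-9 + (-3*2²)² - (-24)*2²)/7)*20 = 0 + (2*(-3*4)*(-9 + (-3*4)² - (-24)*4)/7)*20 = 0 + ((2/7)*(-12)*(-9 + (-12)² - 8*(-12)))*20 = 0 + ((2/7)*(-12)*(-9 + 144 + 96))*20 = 0 + ((2/7)*(-12)*231)*20 = 0 - 792*20 = 0 - 15840 = -15840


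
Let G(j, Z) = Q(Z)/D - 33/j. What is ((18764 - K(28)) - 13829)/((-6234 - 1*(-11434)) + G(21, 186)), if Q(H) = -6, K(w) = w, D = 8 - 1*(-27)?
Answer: 171745/181939 ≈ 0.94397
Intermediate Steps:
D = 35 (D = 8 + 27 = 35)
G(j, Z) = -6/35 - 33/j
((18764 - K(28)) - 13829)/((-6234 - 1*(-11434)) + G(21, 186)) = ((18764 - 1*28) - 13829)/((-6234 - 1*(-11434)) + (-6/35 - 33/21)) = ((18764 - 28) - 13829)/((-6234 + 11434) + (-6/35 - 33*1/21)) = (18736 - 13829)/(5200 + (-6/35 - 11/7)) = 4907/(5200 - 61/35) = 4907/(181939/35) = 4907*(35/181939) = 171745/181939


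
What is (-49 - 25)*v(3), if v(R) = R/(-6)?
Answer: 37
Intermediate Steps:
v(R) = -R/6 (v(R) = R*(-1/6) = -R/6)
(-49 - 25)*v(3) = (-49 - 25)*(-1/6*3) = -74*(-1/2) = 37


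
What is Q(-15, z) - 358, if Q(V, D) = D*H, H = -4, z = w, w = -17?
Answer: -290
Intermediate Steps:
z = -17
Q(V, D) = -4*D (Q(V, D) = D*(-4) = -4*D)
Q(-15, z) - 358 = -4*(-17) - 358 = 68 - 358 = -290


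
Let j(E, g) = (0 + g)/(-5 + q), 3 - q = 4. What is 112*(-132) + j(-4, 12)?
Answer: -14786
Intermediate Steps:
q = -1 (q = 3 - 1*4 = 3 - 4 = -1)
j(E, g) = -g/6 (j(E, g) = (0 + g)/(-5 - 1) = g/(-6) = g*(-⅙) = -g/6)
112*(-132) + j(-4, 12) = 112*(-132) - ⅙*12 = -14784 - 2 = -14786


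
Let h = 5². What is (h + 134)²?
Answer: 25281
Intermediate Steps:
h = 25
(h + 134)² = (25 + 134)² = 159² = 25281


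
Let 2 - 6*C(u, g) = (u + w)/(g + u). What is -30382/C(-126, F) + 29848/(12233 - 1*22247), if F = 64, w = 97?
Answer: -56591052508/475665 ≈ -1.1897e+5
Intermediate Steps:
C(u, g) = ⅓ - (97 + u)/(6*(g + u)) (C(u, g) = ⅓ - (u + 97)/(6*(g + u)) = ⅓ - (97 + u)/(6*(g + u)))
-30382/C(-126, F) + 29848/(12233 - 1*22247) = -30382*6*(64 - 126)/(-97 - 126 + 2*64) + 29848/(12233 - 1*22247) = -30382*(-372/(-97 - 126 + 128)) + 29848/(12233 - 22247) = -30382/((⅙)*(-1/62)*(-95)) + 29848/(-10014) = -30382/95/372 + 29848*(-1/10014) = -30382*372/95 - 14924/5007 = -11302104/95 - 14924/5007 = -56591052508/475665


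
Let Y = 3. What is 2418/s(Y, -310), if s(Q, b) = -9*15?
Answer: -806/45 ≈ -17.911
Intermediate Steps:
s(Q, b) = -135
2418/s(Y, -310) = 2418/(-135) = 2418*(-1/135) = -806/45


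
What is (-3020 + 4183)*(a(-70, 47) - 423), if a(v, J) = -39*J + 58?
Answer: -2556274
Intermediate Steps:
a(v, J) = 58 - 39*J
(-3020 + 4183)*(a(-70, 47) - 423) = (-3020 + 4183)*((58 - 39*47) - 423) = 1163*((58 - 1833) - 423) = 1163*(-1775 - 423) = 1163*(-2198) = -2556274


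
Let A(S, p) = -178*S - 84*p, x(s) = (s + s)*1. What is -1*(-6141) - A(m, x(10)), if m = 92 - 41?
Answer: 16899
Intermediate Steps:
x(s) = 2*s (x(s) = (2*s)*1 = 2*s)
m = 51
-1*(-6141) - A(m, x(10)) = -1*(-6141) - (-178*51 - 168*10) = 6141 - (-9078 - 84*20) = 6141 - (-9078 - 1680) = 6141 - 1*(-10758) = 6141 + 10758 = 16899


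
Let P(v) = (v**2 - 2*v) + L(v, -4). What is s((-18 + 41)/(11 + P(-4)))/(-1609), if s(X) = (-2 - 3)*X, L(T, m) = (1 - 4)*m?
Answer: 115/75623 ≈ 0.0015207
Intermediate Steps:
L(T, m) = -3*m
P(v) = 12 + v**2 - 2*v (P(v) = (v**2 - 2*v) - 3*(-4) = (v**2 - 2*v) + 12 = 12 + v**2 - 2*v)
s(X) = -5*X
s((-18 + 41)/(11 + P(-4)))/(-1609) = -5*(-18 + 41)/(11 + (12 + (-4)**2 - 2*(-4)))/(-1609) = -115/(11 + (12 + 16 + 8))*(-1/1609) = -115/(11 + 36)*(-1/1609) = -115/47*(-1/1609) = 115/75623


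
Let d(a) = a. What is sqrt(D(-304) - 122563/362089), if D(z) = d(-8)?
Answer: 45*I*sqrt(11017851)/51727 ≈ 2.8876*I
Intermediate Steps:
D(z) = -8
sqrt(D(-304) - 122563/362089) = sqrt(-8 - 122563/362089) = sqrt(-8 - 122563*1/362089) = sqrt(-8 - 17509/51727) = sqrt(-431325/51727) = 45*I*sqrt(11017851)/51727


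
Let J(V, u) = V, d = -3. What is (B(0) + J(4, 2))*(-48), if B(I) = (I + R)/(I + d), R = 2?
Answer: -160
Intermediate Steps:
B(I) = (2 + I)/(-3 + I) (B(I) = (I + 2)/(I - 3) = (2 + I)/(-3 + I))
(B(0) + J(4, 2))*(-48) = ((2 + 0)/(-3 + 0) + 4)*(-48) = (2/(-3) + 4)*(-48) = (-1/3*2 + 4)*(-48) = (-2/3 + 4)*(-48) = (10/3)*(-48) = -160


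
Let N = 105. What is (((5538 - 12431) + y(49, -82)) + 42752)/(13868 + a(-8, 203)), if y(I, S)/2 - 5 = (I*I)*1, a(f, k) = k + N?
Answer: 40671/14176 ≈ 2.8690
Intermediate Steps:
a(f, k) = 105 + k (a(f, k) = k + 105 = 105 + k)
y(I, S) = 10 + 2*I² (y(I, S) = 10 + 2*((I*I)*1) = 10 + 2*(I²*1) = 10 + 2*I²)
(((5538 - 12431) + y(49, -82)) + 42752)/(13868 + a(-8, 203)) = (((5538 - 12431) + (10 + 2*49²)) + 42752)/(13868 + (105 + 203)) = ((-6893 + (10 + 2*2401)) + 42752)/(13868 + 308) = ((-6893 + (10 + 4802)) + 42752)/14176 = ((-6893 + 4812) + 42752)*(1/14176) = (-2081 + 42752)*(1/14176) = 40671*(1/14176) = 40671/14176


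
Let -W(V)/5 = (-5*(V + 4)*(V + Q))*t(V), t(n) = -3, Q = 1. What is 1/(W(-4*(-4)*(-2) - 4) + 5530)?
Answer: -1/78470 ≈ -1.2744e-5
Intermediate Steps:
W(V) = -75*(1 + V)*(4 + V) (W(V) = -5*(-5*(V + 4)*(V + 1))*(-3) = -5*(-5*(4 + V)*(1 + V))*(-3) = -5*(-5*(1 + V)*(4 + V))*(-3) = -75*(1 + V)*(4 + V))
1/(W(-4*(-4)*(-2) - 4) + 5530) = 1/((-300 - 375*(-4*(-4)*(-2) - 4) - 75*(-4*(-4)*(-2) - 4)²) + 5530) = 1/((-300 - 375*(16*(-2) - 4) - 75*(16*(-2) - 4)²) + 5530) = 1/((-300 - 375*(-32 - 4) - 75*(-32 - 4)²) + 5530) = 1/((-300 - 375*(-36) - 75*(-36)²) + 5530) = 1/((-300 + 13500 - 75*1296) + 5530) = 1/((-300 + 13500 - 97200) + 5530) = 1/(-84000 + 5530) = 1/(-78470) = -1/78470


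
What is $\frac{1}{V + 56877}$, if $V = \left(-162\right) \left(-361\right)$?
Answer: $\frac{1}{115359} \approx 8.6686 \cdot 10^{-6}$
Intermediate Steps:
$V = 58482$
$\frac{1}{V + 56877} = \frac{1}{58482 + 56877} = \frac{1}{115359}$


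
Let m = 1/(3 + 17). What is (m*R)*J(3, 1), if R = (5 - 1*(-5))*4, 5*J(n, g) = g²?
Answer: ⅖ ≈ 0.40000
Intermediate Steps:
J(n, g) = g²/5
R = 40 (R = (5 + 5)*4 = 10*4 = 40)
m = 1/20 ≈ 0.050000
(m*R)*J(3, 1) = ((1/20)*40)*((⅕)*1²) = 2*((⅕)*1) = 2*(⅕) = ⅖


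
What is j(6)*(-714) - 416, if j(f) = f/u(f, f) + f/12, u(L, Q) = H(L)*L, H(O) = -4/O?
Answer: 298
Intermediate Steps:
u(L, Q) = -4 (u(L, Q) = (-4/L)*L = -4)
j(f) = -f/6 (j(f) = f/(-4) + f/12 = f*(-1/4) + f*(1/12) = -f/4 + f/12 = -f/6)
j(6)*(-714) - 416 = -1/6*6*(-714) - 416 = -1*(-714) - 416 = 714 - 416 = 298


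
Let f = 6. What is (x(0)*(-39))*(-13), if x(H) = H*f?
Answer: 0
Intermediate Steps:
x(H) = 6*H (x(H) = H*6 = 6*H)
(x(0)*(-39))*(-13) = ((6*0)*(-39))*(-13) = (0*(-39))*(-13) = 0*(-13) = 0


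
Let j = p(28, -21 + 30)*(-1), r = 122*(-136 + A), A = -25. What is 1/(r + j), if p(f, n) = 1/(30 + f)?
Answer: -58/1139237 ≈ -5.0911e-5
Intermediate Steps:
r = -19642 (r = 122*(-136 - 25) = 122*(-161) = -19642)
j = -1/58 (j = -1/(30 + 28) = -1/58 ≈ -0.017241)
1/(r + j) = 1/(-19642 - 1/58) = 1/(-1139237/58) = -58/1139237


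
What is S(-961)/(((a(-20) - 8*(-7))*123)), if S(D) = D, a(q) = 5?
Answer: -961/7503 ≈ -0.12808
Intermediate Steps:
S(-961)/(((a(-20) - 8*(-7))*123)) = -961*1/(123*(5 - 8*(-7))) = -961*1/(123*(5 + 56)) = -961/(61*123) = -961/7503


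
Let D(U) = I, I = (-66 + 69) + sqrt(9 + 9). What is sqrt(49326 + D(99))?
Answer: sqrt(49329 + 3*sqrt(2)) ≈ 222.11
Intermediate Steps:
I = 3 + 3*sqrt(2) (I = 3 + sqrt(18) = 3 + 3*sqrt(2) ≈ 7.2426)
D(U) = 3 + 3*sqrt(2)
sqrt(49326 + D(99)) = sqrt(49326 + (3 + 3*sqrt(2))) = sqrt(49329 + 3*sqrt(2))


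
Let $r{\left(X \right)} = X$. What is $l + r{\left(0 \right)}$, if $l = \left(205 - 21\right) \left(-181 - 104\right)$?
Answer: $-52440$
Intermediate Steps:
$l = -52440$ ($l = 184 \left(-285\right) = -52440$)
$l + r{\left(0 \right)} = -52440 + 0 = -52440$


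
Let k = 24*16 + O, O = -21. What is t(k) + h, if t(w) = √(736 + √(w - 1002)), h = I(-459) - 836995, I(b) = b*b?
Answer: -626314 + √(736 + 3*I*√71) ≈ -6.2629e+5 + 0.46582*I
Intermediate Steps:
I(b) = b²
k = 363 (k = 24*16 - 21 = 384 - 21 = 363)
h = -626314 (h = (-459)² - 836995 = 210681 - 836995 = -626314)
t(w) = √(736 + √(-1002 + w))
t(k) + h = √(736 + √(-1002 + 363)) - 626314 = √(736 + √(-639)) - 626314 = √(736 + 3*I*√71) - 626314 = -626314 + √(736 + 3*I*√71)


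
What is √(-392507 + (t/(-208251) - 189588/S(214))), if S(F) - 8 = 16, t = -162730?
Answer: I*√857530222144626/46278 ≈ 632.78*I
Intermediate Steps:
S(F) = 24 (S(F) = 8 + 16 = 24)
√(-392507 + (t/(-208251) - 189588/S(214))) = √(-392507 + (-162730/(-208251) - 189588/24)) = √(-392507 + (-162730*(-1/208251) - 189588*1/24)) = √(-392507 + (162730/208251 - 15799/2)) = √(-392507 - 3289832089/416502) = √(-166769782603/416502) = I*√857530222144626/46278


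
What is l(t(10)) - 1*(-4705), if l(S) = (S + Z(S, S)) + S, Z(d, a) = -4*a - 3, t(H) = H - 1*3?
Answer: 4688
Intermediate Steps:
t(H) = -3 + H (t(H) = H - 3 = -3 + H)
Z(d, a) = -3 - 4*a
l(S) = -3 - 2*S (l(S) = (S + (-3 - 4*S)) + S = (-3 - 3*S) + S = -3 - 2*S)
l(t(10)) - 1*(-4705) = (-3 - 2*(-3 + 10)) - 1*(-4705) = (-3 - 2*7) + 4705 = (-3 - 14) + 4705 = -17 + 4705 = 4688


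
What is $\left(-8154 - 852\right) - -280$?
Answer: $-8726$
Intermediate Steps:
$\left(-8154 - 852\right) - -280 = -9006 + 280 = -8726$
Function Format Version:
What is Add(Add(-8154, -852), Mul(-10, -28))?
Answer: -8726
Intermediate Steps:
Add(Add(-8154, -852), Mul(-10, -28)) = Add(-9006, 280) = -8726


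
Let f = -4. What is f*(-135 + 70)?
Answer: 260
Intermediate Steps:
f*(-135 + 70) = -4*(-135 + 70) = -4*(-65) = 260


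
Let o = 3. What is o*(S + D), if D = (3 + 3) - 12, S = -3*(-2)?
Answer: 0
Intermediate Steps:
S = 6
D = -6 (D = 6 - 12 = -6)
o*(S + D) = 3*(6 - 6) = 3*0 = 0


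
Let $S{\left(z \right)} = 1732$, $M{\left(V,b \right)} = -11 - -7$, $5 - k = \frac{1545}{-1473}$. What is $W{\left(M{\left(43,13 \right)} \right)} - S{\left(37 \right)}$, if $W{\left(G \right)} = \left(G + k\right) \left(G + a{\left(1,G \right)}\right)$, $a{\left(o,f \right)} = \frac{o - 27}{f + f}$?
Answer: $- \frac{1702333}{982} \approx -1733.5$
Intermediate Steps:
$a{\left(o,f \right)} = \frac{-27 + o}{2 f}$
$k = \frac{2970}{491}$ ($k = 5 - \frac{1545}{-1473} = 5 - 1545 \left(- \frac{1}{1473}\right) = 5 - - \frac{515}{491} = 5 + \frac{515}{491} = \frac{2970}{491} \approx 6.0489$)
$M{\left(V,b \right)} = -4$ ($M{\left(V,b \right)} = -11 + 7 = -4$)
$W{\left(G \right)} = \left(\frac{2970}{491} + G\right) \left(G - \frac{13}{G}\right)$ ($W{\left(G \right)} = \left(G + \frac{2970}{491}\right) \left(G + \frac{-27 + 1}{2 G}\right) = \left(\frac{2970}{491} + G\right) \left(G + \frac{1}{2} \frac{1}{G} \left(-26\right)\right) = \left(\frac{2970}{491} + G\right) \left(G - \frac{13}{G}\right)$)
$W{\left(M{\left(43,13 \right)} \right)} - S{\left(37 \right)} = \left(-13 + \left(-4\right)^{2} - \frac{38610}{491 \left(-4\right)} + \frac{2970}{491} \left(-4\right)\right) - 1732 = \left(-13 + 16 - - \frac{19305}{982} - \frac{11880}{491}\right) - 1732 = \left(-13 + 16 + \frac{19305}{982} - \frac{11880}{491}\right) - 1732 = - \frac{1509}{982} - 1732 = - \frac{1702333}{982}$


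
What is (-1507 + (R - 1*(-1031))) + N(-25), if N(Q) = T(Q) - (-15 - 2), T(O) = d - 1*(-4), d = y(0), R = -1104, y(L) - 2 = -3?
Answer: -1560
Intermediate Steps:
y(L) = -1 (y(L) = 2 - 3 = -1)
d = -1
T(O) = 3 (T(O) = -1 - 1*(-4) = -1 + 4 = 3)
N(Q) = 20 (N(Q) = 3 - (-15 - 2) = 3 - 1*(-17) = 3 + 17 = 20)
(-1507 + (R - 1*(-1031))) + N(-25) = (-1507 + (-1104 - 1*(-1031))) + 20 = (-1507 + (-1104 + 1031)) + 20 = (-1507 - 73) + 20 = -1580 + 20 = -1560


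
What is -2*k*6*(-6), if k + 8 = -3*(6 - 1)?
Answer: -1656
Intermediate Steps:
k = -23 (k = -8 - 3*(6 - 1) = -8 - 3*5 = -8 - 15 = -23)
-2*k*6*(-6) = -(-46)*6*(-6) = -2*(-138)*(-6) = 276*(-6) = -1656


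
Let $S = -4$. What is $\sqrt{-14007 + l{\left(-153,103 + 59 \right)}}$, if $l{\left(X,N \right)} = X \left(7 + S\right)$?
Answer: $i \sqrt{14466} \approx 120.27 i$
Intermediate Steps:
$l{\left(X,N \right)} = 3 X$ ($l{\left(X,N \right)} = X \left(7 - 4\right) = X 3 = 3 X$)
$\sqrt{-14007 + l{\left(-153,103 + 59 \right)}} = \sqrt{-14007 + 3 \left(-153\right)} = \sqrt{-14007 - 459} = \sqrt{-14466} = i \sqrt{14466}$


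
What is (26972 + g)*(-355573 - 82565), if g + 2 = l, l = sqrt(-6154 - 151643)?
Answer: -11816581860 - 1314414*I*sqrt(17533) ≈ -1.1817e+10 - 1.7404e+8*I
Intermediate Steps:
l = 3*I*sqrt(17533) (l = sqrt(-157797) = 3*I*sqrt(17533) ≈ 397.24*I)
g = -2 + 3*I*sqrt(17533) ≈ -2.0 + 397.24*I
(26972 + g)*(-355573 - 82565) = (26972 + (-2 + 3*I*sqrt(17533)))*(-355573 - 82565) = (26970 + 3*I*sqrt(17533))*(-438138) = -11816581860 - 1314414*I*sqrt(17533)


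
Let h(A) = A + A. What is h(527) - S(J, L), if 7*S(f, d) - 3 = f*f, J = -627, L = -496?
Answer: -385754/7 ≈ -55108.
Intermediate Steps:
S(f, d) = 3/7 + f²/7 (S(f, d) = 3/7 + (f*f)/7 = 3/7 + f²/7)
h(A) = 2*A
h(527) - S(J, L) = 2*527 - (3/7 + (⅐)*(-627)²) = 1054 - (3/7 + (⅐)*393129) = 1054 - (3/7 + 393129/7) = 1054 - 1*393132/7 = 1054 - 393132/7 = -385754/7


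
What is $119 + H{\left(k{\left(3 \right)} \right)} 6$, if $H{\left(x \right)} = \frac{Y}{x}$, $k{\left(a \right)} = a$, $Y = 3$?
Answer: $125$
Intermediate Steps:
$H{\left(x \right)} = \frac{3}{x}$
$119 + H{\left(k{\left(3 \right)} \right)} 6 = 119 + \frac{3}{3} \cdot 6 = 119 + 3 \cdot \frac{1}{3} \cdot 6 = 119 + 1 \cdot 6 = 119 + 6 = 125$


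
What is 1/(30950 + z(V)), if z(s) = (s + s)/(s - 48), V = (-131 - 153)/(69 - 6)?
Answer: 827/25595792 ≈ 3.2310e-5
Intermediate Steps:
V = -284/63 ≈ -4.5079
z(s) = 2*s/(-48 + s) (z(s) = (2*s)/(-48 + s) = 2*s/(-48 + s))
1/(30950 + z(V)) = 1/(30950 + 2*(-284/63)/(-48 - 284/63)) = 1/(30950 + 2*(-284/63)/(-3308/63)) = 1/(30950 + 2*(-284/63)*(-63/3308)) = 1/(30950 + 142/827) = 1/(25595792/827) = 827/25595792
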